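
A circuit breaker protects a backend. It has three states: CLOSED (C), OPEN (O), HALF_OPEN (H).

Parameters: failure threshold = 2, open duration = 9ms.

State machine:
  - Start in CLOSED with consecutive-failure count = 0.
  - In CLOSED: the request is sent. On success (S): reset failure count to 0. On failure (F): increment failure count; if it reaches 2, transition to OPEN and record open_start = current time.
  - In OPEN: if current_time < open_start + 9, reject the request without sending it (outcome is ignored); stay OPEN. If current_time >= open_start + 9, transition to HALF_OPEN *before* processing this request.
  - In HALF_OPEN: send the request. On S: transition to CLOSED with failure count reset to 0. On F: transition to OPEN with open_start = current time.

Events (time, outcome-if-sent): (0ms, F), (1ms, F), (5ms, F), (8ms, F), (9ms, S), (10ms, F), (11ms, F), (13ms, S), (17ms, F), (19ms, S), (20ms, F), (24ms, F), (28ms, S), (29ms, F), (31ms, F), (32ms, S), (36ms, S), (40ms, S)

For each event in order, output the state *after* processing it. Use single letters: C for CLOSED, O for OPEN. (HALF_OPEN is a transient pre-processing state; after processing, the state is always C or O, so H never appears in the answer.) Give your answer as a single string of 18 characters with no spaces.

State after each event:
  event#1 t=0ms outcome=F: state=CLOSED
  event#2 t=1ms outcome=F: state=OPEN
  event#3 t=5ms outcome=F: state=OPEN
  event#4 t=8ms outcome=F: state=OPEN
  event#5 t=9ms outcome=S: state=OPEN
  event#6 t=10ms outcome=F: state=OPEN
  event#7 t=11ms outcome=F: state=OPEN
  event#8 t=13ms outcome=S: state=OPEN
  event#9 t=17ms outcome=F: state=OPEN
  event#10 t=19ms outcome=S: state=CLOSED
  event#11 t=20ms outcome=F: state=CLOSED
  event#12 t=24ms outcome=F: state=OPEN
  event#13 t=28ms outcome=S: state=OPEN
  event#14 t=29ms outcome=F: state=OPEN
  event#15 t=31ms outcome=F: state=OPEN
  event#16 t=32ms outcome=S: state=OPEN
  event#17 t=36ms outcome=S: state=CLOSED
  event#18 t=40ms outcome=S: state=CLOSED

Answer: COOOOOOOOCCOOOOOCC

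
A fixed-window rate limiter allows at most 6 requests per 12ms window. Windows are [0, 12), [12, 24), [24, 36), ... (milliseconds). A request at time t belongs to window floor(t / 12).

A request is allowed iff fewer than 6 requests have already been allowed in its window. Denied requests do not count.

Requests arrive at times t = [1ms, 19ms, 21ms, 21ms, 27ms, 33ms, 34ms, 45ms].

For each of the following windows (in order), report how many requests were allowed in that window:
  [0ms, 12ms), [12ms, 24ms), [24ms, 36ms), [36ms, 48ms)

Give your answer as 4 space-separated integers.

Processing requests:
  req#1 t=1ms (window 0): ALLOW
  req#2 t=19ms (window 1): ALLOW
  req#3 t=21ms (window 1): ALLOW
  req#4 t=21ms (window 1): ALLOW
  req#5 t=27ms (window 2): ALLOW
  req#6 t=33ms (window 2): ALLOW
  req#7 t=34ms (window 2): ALLOW
  req#8 t=45ms (window 3): ALLOW

Allowed counts by window: 1 3 3 1

Answer: 1 3 3 1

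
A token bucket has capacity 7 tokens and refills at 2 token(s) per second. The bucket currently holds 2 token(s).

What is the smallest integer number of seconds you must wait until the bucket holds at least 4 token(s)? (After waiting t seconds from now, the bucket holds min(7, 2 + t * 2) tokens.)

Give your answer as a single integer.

Answer: 1

Derivation:
Need 2 + t * 2 >= 4, so t >= 2/2.
Smallest integer t = ceil(2/2) = 1.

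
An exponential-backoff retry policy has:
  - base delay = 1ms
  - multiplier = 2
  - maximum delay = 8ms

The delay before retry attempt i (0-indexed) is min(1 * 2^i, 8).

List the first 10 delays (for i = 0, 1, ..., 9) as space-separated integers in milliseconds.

Computing each delay:
  i=0: min(1*2^0, 8) = 1
  i=1: min(1*2^1, 8) = 2
  i=2: min(1*2^2, 8) = 4
  i=3: min(1*2^3, 8) = 8
  i=4: min(1*2^4, 8) = 8
  i=5: min(1*2^5, 8) = 8
  i=6: min(1*2^6, 8) = 8
  i=7: min(1*2^7, 8) = 8
  i=8: min(1*2^8, 8) = 8
  i=9: min(1*2^9, 8) = 8

Answer: 1 2 4 8 8 8 8 8 8 8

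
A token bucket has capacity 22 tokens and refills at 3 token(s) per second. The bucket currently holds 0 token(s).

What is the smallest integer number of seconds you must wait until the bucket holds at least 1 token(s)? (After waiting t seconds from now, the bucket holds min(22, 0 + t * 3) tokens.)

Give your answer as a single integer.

Need 0 + t * 3 >= 1, so t >= 1/3.
Smallest integer t = ceil(1/3) = 1.

Answer: 1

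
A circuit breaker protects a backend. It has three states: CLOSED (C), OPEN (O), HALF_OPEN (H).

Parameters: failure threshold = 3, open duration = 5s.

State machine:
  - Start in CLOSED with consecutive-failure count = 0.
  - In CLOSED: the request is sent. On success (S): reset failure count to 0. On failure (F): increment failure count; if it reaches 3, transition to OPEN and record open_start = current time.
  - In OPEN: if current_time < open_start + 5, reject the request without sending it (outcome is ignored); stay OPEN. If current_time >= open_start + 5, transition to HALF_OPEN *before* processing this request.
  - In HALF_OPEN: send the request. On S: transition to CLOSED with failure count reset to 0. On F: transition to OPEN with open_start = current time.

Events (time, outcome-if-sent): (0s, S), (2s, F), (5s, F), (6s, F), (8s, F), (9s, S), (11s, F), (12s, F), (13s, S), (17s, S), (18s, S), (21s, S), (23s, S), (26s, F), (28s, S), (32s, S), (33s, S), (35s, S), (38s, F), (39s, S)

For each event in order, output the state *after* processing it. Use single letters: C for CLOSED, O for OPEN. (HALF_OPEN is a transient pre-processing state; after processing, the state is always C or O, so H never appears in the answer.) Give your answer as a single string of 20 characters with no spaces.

State after each event:
  event#1 t=0s outcome=S: state=CLOSED
  event#2 t=2s outcome=F: state=CLOSED
  event#3 t=5s outcome=F: state=CLOSED
  event#4 t=6s outcome=F: state=OPEN
  event#5 t=8s outcome=F: state=OPEN
  event#6 t=9s outcome=S: state=OPEN
  event#7 t=11s outcome=F: state=OPEN
  event#8 t=12s outcome=F: state=OPEN
  event#9 t=13s outcome=S: state=OPEN
  event#10 t=17s outcome=S: state=CLOSED
  event#11 t=18s outcome=S: state=CLOSED
  event#12 t=21s outcome=S: state=CLOSED
  event#13 t=23s outcome=S: state=CLOSED
  event#14 t=26s outcome=F: state=CLOSED
  event#15 t=28s outcome=S: state=CLOSED
  event#16 t=32s outcome=S: state=CLOSED
  event#17 t=33s outcome=S: state=CLOSED
  event#18 t=35s outcome=S: state=CLOSED
  event#19 t=38s outcome=F: state=CLOSED
  event#20 t=39s outcome=S: state=CLOSED

Answer: CCCOOOOOOCCCCCCCCCCC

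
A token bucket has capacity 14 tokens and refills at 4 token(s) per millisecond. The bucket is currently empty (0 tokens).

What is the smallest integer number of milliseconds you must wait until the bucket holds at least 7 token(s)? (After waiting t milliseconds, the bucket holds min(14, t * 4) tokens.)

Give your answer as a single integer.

Answer: 2

Derivation:
Need t * 4 >= 7, so t >= 7/4.
Smallest integer t = ceil(7/4) = 2.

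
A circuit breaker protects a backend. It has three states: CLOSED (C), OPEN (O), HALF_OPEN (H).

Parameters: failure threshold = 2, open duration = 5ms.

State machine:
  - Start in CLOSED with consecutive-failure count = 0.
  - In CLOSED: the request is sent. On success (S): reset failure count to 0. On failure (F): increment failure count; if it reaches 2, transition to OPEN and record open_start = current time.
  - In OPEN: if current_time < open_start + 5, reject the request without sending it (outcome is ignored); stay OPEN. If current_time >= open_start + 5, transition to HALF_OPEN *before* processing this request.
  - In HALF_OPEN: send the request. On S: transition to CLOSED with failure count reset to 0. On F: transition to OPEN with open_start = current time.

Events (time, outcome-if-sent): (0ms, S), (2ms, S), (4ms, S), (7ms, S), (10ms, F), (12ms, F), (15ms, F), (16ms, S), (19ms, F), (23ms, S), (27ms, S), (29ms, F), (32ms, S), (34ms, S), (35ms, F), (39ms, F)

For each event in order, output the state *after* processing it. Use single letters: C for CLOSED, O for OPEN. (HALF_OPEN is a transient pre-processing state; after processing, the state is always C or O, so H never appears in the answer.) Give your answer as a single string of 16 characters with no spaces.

State after each event:
  event#1 t=0ms outcome=S: state=CLOSED
  event#2 t=2ms outcome=S: state=CLOSED
  event#3 t=4ms outcome=S: state=CLOSED
  event#4 t=7ms outcome=S: state=CLOSED
  event#5 t=10ms outcome=F: state=CLOSED
  event#6 t=12ms outcome=F: state=OPEN
  event#7 t=15ms outcome=F: state=OPEN
  event#8 t=16ms outcome=S: state=OPEN
  event#9 t=19ms outcome=F: state=OPEN
  event#10 t=23ms outcome=S: state=OPEN
  event#11 t=27ms outcome=S: state=CLOSED
  event#12 t=29ms outcome=F: state=CLOSED
  event#13 t=32ms outcome=S: state=CLOSED
  event#14 t=34ms outcome=S: state=CLOSED
  event#15 t=35ms outcome=F: state=CLOSED
  event#16 t=39ms outcome=F: state=OPEN

Answer: CCCCCOOOOOCCCCCO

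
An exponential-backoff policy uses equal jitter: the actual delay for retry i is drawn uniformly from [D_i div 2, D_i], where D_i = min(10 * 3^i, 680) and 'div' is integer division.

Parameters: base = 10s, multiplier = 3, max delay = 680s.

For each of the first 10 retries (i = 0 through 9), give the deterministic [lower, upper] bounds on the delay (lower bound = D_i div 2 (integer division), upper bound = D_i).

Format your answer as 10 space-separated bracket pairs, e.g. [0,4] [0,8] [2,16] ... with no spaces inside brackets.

Answer: [5,10] [15,30] [45,90] [135,270] [340,680] [340,680] [340,680] [340,680] [340,680] [340,680]

Derivation:
Computing bounds per retry:
  i=0: D_i=min(10*3^0,680)=10, bounds=[5,10]
  i=1: D_i=min(10*3^1,680)=30, bounds=[15,30]
  i=2: D_i=min(10*3^2,680)=90, bounds=[45,90]
  i=3: D_i=min(10*3^3,680)=270, bounds=[135,270]
  i=4: D_i=min(10*3^4,680)=680, bounds=[340,680]
  i=5: D_i=min(10*3^5,680)=680, bounds=[340,680]
  i=6: D_i=min(10*3^6,680)=680, bounds=[340,680]
  i=7: D_i=min(10*3^7,680)=680, bounds=[340,680]
  i=8: D_i=min(10*3^8,680)=680, bounds=[340,680]
  i=9: D_i=min(10*3^9,680)=680, bounds=[340,680]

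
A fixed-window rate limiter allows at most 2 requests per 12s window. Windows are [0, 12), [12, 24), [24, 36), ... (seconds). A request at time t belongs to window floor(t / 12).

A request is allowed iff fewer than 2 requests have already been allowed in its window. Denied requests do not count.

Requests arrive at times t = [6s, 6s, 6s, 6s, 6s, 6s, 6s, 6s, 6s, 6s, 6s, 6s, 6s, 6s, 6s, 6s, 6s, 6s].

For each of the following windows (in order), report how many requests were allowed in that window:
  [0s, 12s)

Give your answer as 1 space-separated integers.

Answer: 2

Derivation:
Processing requests:
  req#1 t=6s (window 0): ALLOW
  req#2 t=6s (window 0): ALLOW
  req#3 t=6s (window 0): DENY
  req#4 t=6s (window 0): DENY
  req#5 t=6s (window 0): DENY
  req#6 t=6s (window 0): DENY
  req#7 t=6s (window 0): DENY
  req#8 t=6s (window 0): DENY
  req#9 t=6s (window 0): DENY
  req#10 t=6s (window 0): DENY
  req#11 t=6s (window 0): DENY
  req#12 t=6s (window 0): DENY
  req#13 t=6s (window 0): DENY
  req#14 t=6s (window 0): DENY
  req#15 t=6s (window 0): DENY
  req#16 t=6s (window 0): DENY
  req#17 t=6s (window 0): DENY
  req#18 t=6s (window 0): DENY

Allowed counts by window: 2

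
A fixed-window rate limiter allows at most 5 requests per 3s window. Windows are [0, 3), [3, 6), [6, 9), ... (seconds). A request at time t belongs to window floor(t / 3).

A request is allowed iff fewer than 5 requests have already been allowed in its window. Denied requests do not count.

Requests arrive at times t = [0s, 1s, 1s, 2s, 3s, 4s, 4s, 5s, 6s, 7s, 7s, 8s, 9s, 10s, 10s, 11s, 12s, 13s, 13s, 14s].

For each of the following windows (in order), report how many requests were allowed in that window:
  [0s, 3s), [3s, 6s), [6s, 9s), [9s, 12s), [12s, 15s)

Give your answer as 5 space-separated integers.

Answer: 4 4 4 4 4

Derivation:
Processing requests:
  req#1 t=0s (window 0): ALLOW
  req#2 t=1s (window 0): ALLOW
  req#3 t=1s (window 0): ALLOW
  req#4 t=2s (window 0): ALLOW
  req#5 t=3s (window 1): ALLOW
  req#6 t=4s (window 1): ALLOW
  req#7 t=4s (window 1): ALLOW
  req#8 t=5s (window 1): ALLOW
  req#9 t=6s (window 2): ALLOW
  req#10 t=7s (window 2): ALLOW
  req#11 t=7s (window 2): ALLOW
  req#12 t=8s (window 2): ALLOW
  req#13 t=9s (window 3): ALLOW
  req#14 t=10s (window 3): ALLOW
  req#15 t=10s (window 3): ALLOW
  req#16 t=11s (window 3): ALLOW
  req#17 t=12s (window 4): ALLOW
  req#18 t=13s (window 4): ALLOW
  req#19 t=13s (window 4): ALLOW
  req#20 t=14s (window 4): ALLOW

Allowed counts by window: 4 4 4 4 4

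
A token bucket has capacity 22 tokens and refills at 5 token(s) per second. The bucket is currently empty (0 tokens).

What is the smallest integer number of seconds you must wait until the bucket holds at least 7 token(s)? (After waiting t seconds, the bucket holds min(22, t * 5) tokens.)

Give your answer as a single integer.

Answer: 2

Derivation:
Need t * 5 >= 7, so t >= 7/5.
Smallest integer t = ceil(7/5) = 2.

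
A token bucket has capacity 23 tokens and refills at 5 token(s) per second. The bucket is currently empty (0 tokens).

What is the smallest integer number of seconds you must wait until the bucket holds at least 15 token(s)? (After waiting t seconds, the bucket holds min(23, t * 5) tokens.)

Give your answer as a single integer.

Need t * 5 >= 15, so t >= 15/5.
Smallest integer t = ceil(15/5) = 3.

Answer: 3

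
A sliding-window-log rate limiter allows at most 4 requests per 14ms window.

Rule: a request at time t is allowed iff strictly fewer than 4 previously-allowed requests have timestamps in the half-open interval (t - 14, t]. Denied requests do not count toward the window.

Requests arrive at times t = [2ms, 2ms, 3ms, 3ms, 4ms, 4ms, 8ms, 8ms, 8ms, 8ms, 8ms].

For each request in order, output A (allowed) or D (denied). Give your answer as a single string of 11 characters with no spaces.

Answer: AAAADDDDDDD

Derivation:
Tracking allowed requests in the window:
  req#1 t=2ms: ALLOW
  req#2 t=2ms: ALLOW
  req#3 t=3ms: ALLOW
  req#4 t=3ms: ALLOW
  req#5 t=4ms: DENY
  req#6 t=4ms: DENY
  req#7 t=8ms: DENY
  req#8 t=8ms: DENY
  req#9 t=8ms: DENY
  req#10 t=8ms: DENY
  req#11 t=8ms: DENY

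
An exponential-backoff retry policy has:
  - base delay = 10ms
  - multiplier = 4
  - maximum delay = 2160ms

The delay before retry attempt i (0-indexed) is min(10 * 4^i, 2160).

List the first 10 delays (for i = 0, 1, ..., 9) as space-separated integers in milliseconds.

Answer: 10 40 160 640 2160 2160 2160 2160 2160 2160

Derivation:
Computing each delay:
  i=0: min(10*4^0, 2160) = 10
  i=1: min(10*4^1, 2160) = 40
  i=2: min(10*4^2, 2160) = 160
  i=3: min(10*4^3, 2160) = 640
  i=4: min(10*4^4, 2160) = 2160
  i=5: min(10*4^5, 2160) = 2160
  i=6: min(10*4^6, 2160) = 2160
  i=7: min(10*4^7, 2160) = 2160
  i=8: min(10*4^8, 2160) = 2160
  i=9: min(10*4^9, 2160) = 2160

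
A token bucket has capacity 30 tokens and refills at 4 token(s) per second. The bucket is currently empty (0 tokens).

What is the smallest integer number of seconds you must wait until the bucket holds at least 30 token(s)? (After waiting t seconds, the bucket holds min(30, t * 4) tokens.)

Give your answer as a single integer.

Need t * 4 >= 30, so t >= 30/4.
Smallest integer t = ceil(30/4) = 8.

Answer: 8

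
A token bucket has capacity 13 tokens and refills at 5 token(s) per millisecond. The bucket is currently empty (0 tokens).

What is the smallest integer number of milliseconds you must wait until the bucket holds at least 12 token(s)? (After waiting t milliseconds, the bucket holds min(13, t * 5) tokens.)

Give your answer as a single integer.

Answer: 3

Derivation:
Need t * 5 >= 12, so t >= 12/5.
Smallest integer t = ceil(12/5) = 3.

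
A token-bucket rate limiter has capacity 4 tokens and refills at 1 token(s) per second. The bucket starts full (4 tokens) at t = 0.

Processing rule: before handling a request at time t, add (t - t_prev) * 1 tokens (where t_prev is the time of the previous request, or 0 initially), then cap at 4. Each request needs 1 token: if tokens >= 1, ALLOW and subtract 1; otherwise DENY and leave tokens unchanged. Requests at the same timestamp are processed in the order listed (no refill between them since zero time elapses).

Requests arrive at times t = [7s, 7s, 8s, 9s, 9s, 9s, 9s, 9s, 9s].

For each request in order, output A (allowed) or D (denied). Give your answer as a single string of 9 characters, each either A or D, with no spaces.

Simulating step by step:
  req#1 t=7s: ALLOW
  req#2 t=7s: ALLOW
  req#3 t=8s: ALLOW
  req#4 t=9s: ALLOW
  req#5 t=9s: ALLOW
  req#6 t=9s: ALLOW
  req#7 t=9s: DENY
  req#8 t=9s: DENY
  req#9 t=9s: DENY

Answer: AAAAAADDD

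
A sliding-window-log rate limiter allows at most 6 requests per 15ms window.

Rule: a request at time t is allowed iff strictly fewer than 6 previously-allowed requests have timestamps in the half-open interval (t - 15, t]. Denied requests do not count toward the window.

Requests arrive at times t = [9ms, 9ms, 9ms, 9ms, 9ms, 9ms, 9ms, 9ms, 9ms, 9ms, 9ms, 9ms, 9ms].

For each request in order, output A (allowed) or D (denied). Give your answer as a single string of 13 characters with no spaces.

Tracking allowed requests in the window:
  req#1 t=9ms: ALLOW
  req#2 t=9ms: ALLOW
  req#3 t=9ms: ALLOW
  req#4 t=9ms: ALLOW
  req#5 t=9ms: ALLOW
  req#6 t=9ms: ALLOW
  req#7 t=9ms: DENY
  req#8 t=9ms: DENY
  req#9 t=9ms: DENY
  req#10 t=9ms: DENY
  req#11 t=9ms: DENY
  req#12 t=9ms: DENY
  req#13 t=9ms: DENY

Answer: AAAAAADDDDDDD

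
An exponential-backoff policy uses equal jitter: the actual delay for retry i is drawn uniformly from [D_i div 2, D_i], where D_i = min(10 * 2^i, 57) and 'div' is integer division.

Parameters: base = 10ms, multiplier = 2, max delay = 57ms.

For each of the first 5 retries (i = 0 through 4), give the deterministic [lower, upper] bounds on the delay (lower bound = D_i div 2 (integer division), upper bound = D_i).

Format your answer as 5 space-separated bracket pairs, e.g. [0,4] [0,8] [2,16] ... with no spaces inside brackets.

Computing bounds per retry:
  i=0: D_i=min(10*2^0,57)=10, bounds=[5,10]
  i=1: D_i=min(10*2^1,57)=20, bounds=[10,20]
  i=2: D_i=min(10*2^2,57)=40, bounds=[20,40]
  i=3: D_i=min(10*2^3,57)=57, bounds=[28,57]
  i=4: D_i=min(10*2^4,57)=57, bounds=[28,57]

Answer: [5,10] [10,20] [20,40] [28,57] [28,57]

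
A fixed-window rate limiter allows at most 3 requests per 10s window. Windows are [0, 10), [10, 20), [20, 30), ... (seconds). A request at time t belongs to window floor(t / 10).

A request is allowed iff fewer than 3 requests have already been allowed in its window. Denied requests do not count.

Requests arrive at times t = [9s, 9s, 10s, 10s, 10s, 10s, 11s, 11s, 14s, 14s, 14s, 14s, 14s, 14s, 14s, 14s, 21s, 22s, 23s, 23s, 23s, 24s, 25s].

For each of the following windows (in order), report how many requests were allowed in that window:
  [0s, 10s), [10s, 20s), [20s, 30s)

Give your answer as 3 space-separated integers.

Processing requests:
  req#1 t=9s (window 0): ALLOW
  req#2 t=9s (window 0): ALLOW
  req#3 t=10s (window 1): ALLOW
  req#4 t=10s (window 1): ALLOW
  req#5 t=10s (window 1): ALLOW
  req#6 t=10s (window 1): DENY
  req#7 t=11s (window 1): DENY
  req#8 t=11s (window 1): DENY
  req#9 t=14s (window 1): DENY
  req#10 t=14s (window 1): DENY
  req#11 t=14s (window 1): DENY
  req#12 t=14s (window 1): DENY
  req#13 t=14s (window 1): DENY
  req#14 t=14s (window 1): DENY
  req#15 t=14s (window 1): DENY
  req#16 t=14s (window 1): DENY
  req#17 t=21s (window 2): ALLOW
  req#18 t=22s (window 2): ALLOW
  req#19 t=23s (window 2): ALLOW
  req#20 t=23s (window 2): DENY
  req#21 t=23s (window 2): DENY
  req#22 t=24s (window 2): DENY
  req#23 t=25s (window 2): DENY

Allowed counts by window: 2 3 3

Answer: 2 3 3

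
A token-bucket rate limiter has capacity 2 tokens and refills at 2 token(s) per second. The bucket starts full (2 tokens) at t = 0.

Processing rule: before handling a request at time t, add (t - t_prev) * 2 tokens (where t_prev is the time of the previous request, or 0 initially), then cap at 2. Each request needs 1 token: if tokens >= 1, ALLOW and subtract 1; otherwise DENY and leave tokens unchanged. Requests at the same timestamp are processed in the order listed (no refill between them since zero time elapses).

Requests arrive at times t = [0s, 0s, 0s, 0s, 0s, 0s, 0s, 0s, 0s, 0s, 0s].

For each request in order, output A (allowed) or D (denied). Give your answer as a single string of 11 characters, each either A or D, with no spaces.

Simulating step by step:
  req#1 t=0s: ALLOW
  req#2 t=0s: ALLOW
  req#3 t=0s: DENY
  req#4 t=0s: DENY
  req#5 t=0s: DENY
  req#6 t=0s: DENY
  req#7 t=0s: DENY
  req#8 t=0s: DENY
  req#9 t=0s: DENY
  req#10 t=0s: DENY
  req#11 t=0s: DENY

Answer: AADDDDDDDDD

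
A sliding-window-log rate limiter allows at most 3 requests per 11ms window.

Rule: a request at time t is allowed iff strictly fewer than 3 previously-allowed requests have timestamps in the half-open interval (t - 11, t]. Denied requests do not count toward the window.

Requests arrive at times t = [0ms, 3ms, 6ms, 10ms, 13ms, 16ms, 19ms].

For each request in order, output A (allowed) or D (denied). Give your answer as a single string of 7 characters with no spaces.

Answer: AAADAAA

Derivation:
Tracking allowed requests in the window:
  req#1 t=0ms: ALLOW
  req#2 t=3ms: ALLOW
  req#3 t=6ms: ALLOW
  req#4 t=10ms: DENY
  req#5 t=13ms: ALLOW
  req#6 t=16ms: ALLOW
  req#7 t=19ms: ALLOW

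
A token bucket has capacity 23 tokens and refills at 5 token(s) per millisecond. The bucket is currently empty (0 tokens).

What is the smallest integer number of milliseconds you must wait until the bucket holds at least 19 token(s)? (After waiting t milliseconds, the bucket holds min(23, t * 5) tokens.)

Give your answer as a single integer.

Answer: 4

Derivation:
Need t * 5 >= 19, so t >= 19/5.
Smallest integer t = ceil(19/5) = 4.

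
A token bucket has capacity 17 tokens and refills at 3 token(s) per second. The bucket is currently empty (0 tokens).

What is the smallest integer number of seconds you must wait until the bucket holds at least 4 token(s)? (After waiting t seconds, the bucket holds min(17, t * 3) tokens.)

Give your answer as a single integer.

Need t * 3 >= 4, so t >= 4/3.
Smallest integer t = ceil(4/3) = 2.

Answer: 2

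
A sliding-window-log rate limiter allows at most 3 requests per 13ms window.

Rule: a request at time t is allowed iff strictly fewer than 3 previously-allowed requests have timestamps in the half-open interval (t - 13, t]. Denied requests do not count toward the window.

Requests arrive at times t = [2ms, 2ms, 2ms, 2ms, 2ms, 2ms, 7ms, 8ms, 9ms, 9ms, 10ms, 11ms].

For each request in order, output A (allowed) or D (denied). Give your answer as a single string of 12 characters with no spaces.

Tracking allowed requests in the window:
  req#1 t=2ms: ALLOW
  req#2 t=2ms: ALLOW
  req#3 t=2ms: ALLOW
  req#4 t=2ms: DENY
  req#5 t=2ms: DENY
  req#6 t=2ms: DENY
  req#7 t=7ms: DENY
  req#8 t=8ms: DENY
  req#9 t=9ms: DENY
  req#10 t=9ms: DENY
  req#11 t=10ms: DENY
  req#12 t=11ms: DENY

Answer: AAADDDDDDDDD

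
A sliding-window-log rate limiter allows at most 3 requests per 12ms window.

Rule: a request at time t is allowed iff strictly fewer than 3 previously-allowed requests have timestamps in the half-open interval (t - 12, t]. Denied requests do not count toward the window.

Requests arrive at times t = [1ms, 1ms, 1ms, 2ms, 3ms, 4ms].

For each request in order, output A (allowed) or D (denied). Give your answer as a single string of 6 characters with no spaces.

Answer: AAADDD

Derivation:
Tracking allowed requests in the window:
  req#1 t=1ms: ALLOW
  req#2 t=1ms: ALLOW
  req#3 t=1ms: ALLOW
  req#4 t=2ms: DENY
  req#5 t=3ms: DENY
  req#6 t=4ms: DENY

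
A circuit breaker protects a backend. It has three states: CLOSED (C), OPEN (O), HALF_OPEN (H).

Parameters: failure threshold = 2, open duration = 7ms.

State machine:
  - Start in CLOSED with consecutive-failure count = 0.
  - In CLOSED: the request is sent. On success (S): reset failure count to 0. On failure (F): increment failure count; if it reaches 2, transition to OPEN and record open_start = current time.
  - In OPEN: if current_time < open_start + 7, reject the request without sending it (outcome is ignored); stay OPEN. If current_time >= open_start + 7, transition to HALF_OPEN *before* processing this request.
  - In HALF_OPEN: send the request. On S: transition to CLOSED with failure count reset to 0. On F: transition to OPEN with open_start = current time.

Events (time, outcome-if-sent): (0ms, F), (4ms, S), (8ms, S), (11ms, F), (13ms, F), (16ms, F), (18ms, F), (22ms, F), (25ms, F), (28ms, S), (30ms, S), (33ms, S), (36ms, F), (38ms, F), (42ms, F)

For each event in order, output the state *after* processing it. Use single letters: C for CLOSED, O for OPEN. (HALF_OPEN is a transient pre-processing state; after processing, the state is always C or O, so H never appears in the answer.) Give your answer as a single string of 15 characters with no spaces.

Answer: CCCCOOOOOOCCCOO

Derivation:
State after each event:
  event#1 t=0ms outcome=F: state=CLOSED
  event#2 t=4ms outcome=S: state=CLOSED
  event#3 t=8ms outcome=S: state=CLOSED
  event#4 t=11ms outcome=F: state=CLOSED
  event#5 t=13ms outcome=F: state=OPEN
  event#6 t=16ms outcome=F: state=OPEN
  event#7 t=18ms outcome=F: state=OPEN
  event#8 t=22ms outcome=F: state=OPEN
  event#9 t=25ms outcome=F: state=OPEN
  event#10 t=28ms outcome=S: state=OPEN
  event#11 t=30ms outcome=S: state=CLOSED
  event#12 t=33ms outcome=S: state=CLOSED
  event#13 t=36ms outcome=F: state=CLOSED
  event#14 t=38ms outcome=F: state=OPEN
  event#15 t=42ms outcome=F: state=OPEN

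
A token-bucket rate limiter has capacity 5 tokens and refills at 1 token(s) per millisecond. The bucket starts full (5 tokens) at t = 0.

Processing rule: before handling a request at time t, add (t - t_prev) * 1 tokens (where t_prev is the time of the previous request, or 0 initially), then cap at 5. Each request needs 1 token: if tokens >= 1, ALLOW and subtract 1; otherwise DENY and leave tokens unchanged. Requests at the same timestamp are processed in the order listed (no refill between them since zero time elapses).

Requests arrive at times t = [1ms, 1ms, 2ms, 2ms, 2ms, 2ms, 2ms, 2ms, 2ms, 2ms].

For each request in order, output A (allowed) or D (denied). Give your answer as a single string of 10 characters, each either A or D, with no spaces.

Simulating step by step:
  req#1 t=1ms: ALLOW
  req#2 t=1ms: ALLOW
  req#3 t=2ms: ALLOW
  req#4 t=2ms: ALLOW
  req#5 t=2ms: ALLOW
  req#6 t=2ms: ALLOW
  req#7 t=2ms: DENY
  req#8 t=2ms: DENY
  req#9 t=2ms: DENY
  req#10 t=2ms: DENY

Answer: AAAAAADDDD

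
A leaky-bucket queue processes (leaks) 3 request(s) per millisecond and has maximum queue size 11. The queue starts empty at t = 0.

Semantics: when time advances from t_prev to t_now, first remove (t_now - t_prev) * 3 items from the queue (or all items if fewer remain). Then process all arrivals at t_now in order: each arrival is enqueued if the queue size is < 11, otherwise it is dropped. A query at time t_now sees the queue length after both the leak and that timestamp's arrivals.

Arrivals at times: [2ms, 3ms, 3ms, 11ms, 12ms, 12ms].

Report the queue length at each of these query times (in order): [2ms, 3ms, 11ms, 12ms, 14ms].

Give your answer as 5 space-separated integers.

Queue lengths at query times:
  query t=2ms: backlog = 1
  query t=3ms: backlog = 2
  query t=11ms: backlog = 1
  query t=12ms: backlog = 2
  query t=14ms: backlog = 0

Answer: 1 2 1 2 0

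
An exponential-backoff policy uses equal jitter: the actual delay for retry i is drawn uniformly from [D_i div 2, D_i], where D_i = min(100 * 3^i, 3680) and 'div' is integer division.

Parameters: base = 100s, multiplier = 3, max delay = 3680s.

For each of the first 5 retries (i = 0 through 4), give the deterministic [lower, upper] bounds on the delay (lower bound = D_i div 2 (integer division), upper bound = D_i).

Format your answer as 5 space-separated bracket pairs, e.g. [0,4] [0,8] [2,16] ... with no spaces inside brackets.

Computing bounds per retry:
  i=0: D_i=min(100*3^0,3680)=100, bounds=[50,100]
  i=1: D_i=min(100*3^1,3680)=300, bounds=[150,300]
  i=2: D_i=min(100*3^2,3680)=900, bounds=[450,900]
  i=3: D_i=min(100*3^3,3680)=2700, bounds=[1350,2700]
  i=4: D_i=min(100*3^4,3680)=3680, bounds=[1840,3680]

Answer: [50,100] [150,300] [450,900] [1350,2700] [1840,3680]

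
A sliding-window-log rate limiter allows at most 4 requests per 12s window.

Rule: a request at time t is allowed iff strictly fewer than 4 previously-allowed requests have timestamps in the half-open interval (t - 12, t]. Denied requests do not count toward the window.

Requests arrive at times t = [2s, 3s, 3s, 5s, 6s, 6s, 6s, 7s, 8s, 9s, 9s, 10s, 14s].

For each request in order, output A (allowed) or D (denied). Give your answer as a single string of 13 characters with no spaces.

Answer: AAAADDDDDDDDA

Derivation:
Tracking allowed requests in the window:
  req#1 t=2s: ALLOW
  req#2 t=3s: ALLOW
  req#3 t=3s: ALLOW
  req#4 t=5s: ALLOW
  req#5 t=6s: DENY
  req#6 t=6s: DENY
  req#7 t=6s: DENY
  req#8 t=7s: DENY
  req#9 t=8s: DENY
  req#10 t=9s: DENY
  req#11 t=9s: DENY
  req#12 t=10s: DENY
  req#13 t=14s: ALLOW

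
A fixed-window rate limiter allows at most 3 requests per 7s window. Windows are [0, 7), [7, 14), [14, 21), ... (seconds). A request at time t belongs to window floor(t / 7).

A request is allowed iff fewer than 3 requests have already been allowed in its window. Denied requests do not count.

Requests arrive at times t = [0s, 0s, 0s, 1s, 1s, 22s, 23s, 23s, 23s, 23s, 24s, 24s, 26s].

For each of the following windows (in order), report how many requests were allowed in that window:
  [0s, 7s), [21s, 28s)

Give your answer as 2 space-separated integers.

Answer: 3 3

Derivation:
Processing requests:
  req#1 t=0s (window 0): ALLOW
  req#2 t=0s (window 0): ALLOW
  req#3 t=0s (window 0): ALLOW
  req#4 t=1s (window 0): DENY
  req#5 t=1s (window 0): DENY
  req#6 t=22s (window 3): ALLOW
  req#7 t=23s (window 3): ALLOW
  req#8 t=23s (window 3): ALLOW
  req#9 t=23s (window 3): DENY
  req#10 t=23s (window 3): DENY
  req#11 t=24s (window 3): DENY
  req#12 t=24s (window 3): DENY
  req#13 t=26s (window 3): DENY

Allowed counts by window: 3 3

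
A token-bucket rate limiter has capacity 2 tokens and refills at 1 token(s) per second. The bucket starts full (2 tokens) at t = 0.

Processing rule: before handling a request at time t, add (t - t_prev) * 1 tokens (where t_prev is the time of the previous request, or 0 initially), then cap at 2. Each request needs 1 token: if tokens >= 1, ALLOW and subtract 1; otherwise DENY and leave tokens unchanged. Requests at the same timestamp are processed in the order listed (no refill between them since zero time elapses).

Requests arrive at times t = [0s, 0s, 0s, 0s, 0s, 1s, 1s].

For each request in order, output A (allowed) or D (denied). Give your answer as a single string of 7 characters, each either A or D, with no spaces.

Answer: AADDDAD

Derivation:
Simulating step by step:
  req#1 t=0s: ALLOW
  req#2 t=0s: ALLOW
  req#3 t=0s: DENY
  req#4 t=0s: DENY
  req#5 t=0s: DENY
  req#6 t=1s: ALLOW
  req#7 t=1s: DENY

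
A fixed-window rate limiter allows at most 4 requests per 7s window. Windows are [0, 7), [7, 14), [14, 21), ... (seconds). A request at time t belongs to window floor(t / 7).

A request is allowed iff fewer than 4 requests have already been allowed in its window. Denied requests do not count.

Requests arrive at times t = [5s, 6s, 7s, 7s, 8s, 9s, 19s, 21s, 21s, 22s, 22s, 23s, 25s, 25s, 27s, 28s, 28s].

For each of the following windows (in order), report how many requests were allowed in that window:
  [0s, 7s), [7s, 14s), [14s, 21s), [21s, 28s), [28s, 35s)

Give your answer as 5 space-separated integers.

Processing requests:
  req#1 t=5s (window 0): ALLOW
  req#2 t=6s (window 0): ALLOW
  req#3 t=7s (window 1): ALLOW
  req#4 t=7s (window 1): ALLOW
  req#5 t=8s (window 1): ALLOW
  req#6 t=9s (window 1): ALLOW
  req#7 t=19s (window 2): ALLOW
  req#8 t=21s (window 3): ALLOW
  req#9 t=21s (window 3): ALLOW
  req#10 t=22s (window 3): ALLOW
  req#11 t=22s (window 3): ALLOW
  req#12 t=23s (window 3): DENY
  req#13 t=25s (window 3): DENY
  req#14 t=25s (window 3): DENY
  req#15 t=27s (window 3): DENY
  req#16 t=28s (window 4): ALLOW
  req#17 t=28s (window 4): ALLOW

Allowed counts by window: 2 4 1 4 2

Answer: 2 4 1 4 2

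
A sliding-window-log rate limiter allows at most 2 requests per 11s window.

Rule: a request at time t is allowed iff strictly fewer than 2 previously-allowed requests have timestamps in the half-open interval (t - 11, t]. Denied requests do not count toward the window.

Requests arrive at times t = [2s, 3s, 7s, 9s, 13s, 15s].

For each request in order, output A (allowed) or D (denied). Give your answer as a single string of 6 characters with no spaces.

Tracking allowed requests in the window:
  req#1 t=2s: ALLOW
  req#2 t=3s: ALLOW
  req#3 t=7s: DENY
  req#4 t=9s: DENY
  req#5 t=13s: ALLOW
  req#6 t=15s: ALLOW

Answer: AADDAA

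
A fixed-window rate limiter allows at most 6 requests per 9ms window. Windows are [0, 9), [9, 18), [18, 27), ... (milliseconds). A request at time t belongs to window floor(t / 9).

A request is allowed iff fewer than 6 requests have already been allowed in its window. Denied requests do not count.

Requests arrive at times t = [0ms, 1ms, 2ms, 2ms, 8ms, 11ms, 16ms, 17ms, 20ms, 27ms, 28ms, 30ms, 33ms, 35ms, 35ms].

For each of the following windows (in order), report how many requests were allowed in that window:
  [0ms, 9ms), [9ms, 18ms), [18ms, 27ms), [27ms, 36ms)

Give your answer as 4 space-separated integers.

Answer: 5 3 1 6

Derivation:
Processing requests:
  req#1 t=0ms (window 0): ALLOW
  req#2 t=1ms (window 0): ALLOW
  req#3 t=2ms (window 0): ALLOW
  req#4 t=2ms (window 0): ALLOW
  req#5 t=8ms (window 0): ALLOW
  req#6 t=11ms (window 1): ALLOW
  req#7 t=16ms (window 1): ALLOW
  req#8 t=17ms (window 1): ALLOW
  req#9 t=20ms (window 2): ALLOW
  req#10 t=27ms (window 3): ALLOW
  req#11 t=28ms (window 3): ALLOW
  req#12 t=30ms (window 3): ALLOW
  req#13 t=33ms (window 3): ALLOW
  req#14 t=35ms (window 3): ALLOW
  req#15 t=35ms (window 3): ALLOW

Allowed counts by window: 5 3 1 6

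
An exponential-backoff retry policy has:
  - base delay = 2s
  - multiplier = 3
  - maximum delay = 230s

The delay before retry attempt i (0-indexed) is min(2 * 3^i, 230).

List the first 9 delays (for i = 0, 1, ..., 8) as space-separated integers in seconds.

Answer: 2 6 18 54 162 230 230 230 230

Derivation:
Computing each delay:
  i=0: min(2*3^0, 230) = 2
  i=1: min(2*3^1, 230) = 6
  i=2: min(2*3^2, 230) = 18
  i=3: min(2*3^3, 230) = 54
  i=4: min(2*3^4, 230) = 162
  i=5: min(2*3^5, 230) = 230
  i=6: min(2*3^6, 230) = 230
  i=7: min(2*3^7, 230) = 230
  i=8: min(2*3^8, 230) = 230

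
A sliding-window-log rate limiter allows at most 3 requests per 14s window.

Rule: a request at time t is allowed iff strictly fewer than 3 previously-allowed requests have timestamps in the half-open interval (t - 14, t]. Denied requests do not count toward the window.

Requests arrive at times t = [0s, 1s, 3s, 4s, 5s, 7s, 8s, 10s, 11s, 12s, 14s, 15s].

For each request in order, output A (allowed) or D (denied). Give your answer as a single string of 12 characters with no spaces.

Answer: AAADDDDDDDAA

Derivation:
Tracking allowed requests in the window:
  req#1 t=0s: ALLOW
  req#2 t=1s: ALLOW
  req#3 t=3s: ALLOW
  req#4 t=4s: DENY
  req#5 t=5s: DENY
  req#6 t=7s: DENY
  req#7 t=8s: DENY
  req#8 t=10s: DENY
  req#9 t=11s: DENY
  req#10 t=12s: DENY
  req#11 t=14s: ALLOW
  req#12 t=15s: ALLOW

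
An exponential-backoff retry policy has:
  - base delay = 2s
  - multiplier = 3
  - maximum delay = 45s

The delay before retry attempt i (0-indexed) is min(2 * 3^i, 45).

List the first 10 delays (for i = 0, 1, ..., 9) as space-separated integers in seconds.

Answer: 2 6 18 45 45 45 45 45 45 45

Derivation:
Computing each delay:
  i=0: min(2*3^0, 45) = 2
  i=1: min(2*3^1, 45) = 6
  i=2: min(2*3^2, 45) = 18
  i=3: min(2*3^3, 45) = 45
  i=4: min(2*3^4, 45) = 45
  i=5: min(2*3^5, 45) = 45
  i=6: min(2*3^6, 45) = 45
  i=7: min(2*3^7, 45) = 45
  i=8: min(2*3^8, 45) = 45
  i=9: min(2*3^9, 45) = 45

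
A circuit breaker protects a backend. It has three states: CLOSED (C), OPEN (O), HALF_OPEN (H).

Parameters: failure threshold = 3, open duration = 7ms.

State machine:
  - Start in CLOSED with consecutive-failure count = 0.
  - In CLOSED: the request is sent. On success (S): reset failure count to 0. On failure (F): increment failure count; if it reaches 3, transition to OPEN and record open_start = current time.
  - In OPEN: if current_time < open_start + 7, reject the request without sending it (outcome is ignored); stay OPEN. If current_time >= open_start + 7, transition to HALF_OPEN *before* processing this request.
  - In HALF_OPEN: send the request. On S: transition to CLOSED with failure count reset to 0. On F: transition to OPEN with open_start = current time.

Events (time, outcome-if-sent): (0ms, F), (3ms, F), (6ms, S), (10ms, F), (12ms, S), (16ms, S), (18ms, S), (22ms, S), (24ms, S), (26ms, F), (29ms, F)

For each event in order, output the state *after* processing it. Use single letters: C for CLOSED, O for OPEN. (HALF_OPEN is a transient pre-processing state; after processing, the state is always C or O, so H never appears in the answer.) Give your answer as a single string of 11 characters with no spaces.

Answer: CCCCCCCCCCC

Derivation:
State after each event:
  event#1 t=0ms outcome=F: state=CLOSED
  event#2 t=3ms outcome=F: state=CLOSED
  event#3 t=6ms outcome=S: state=CLOSED
  event#4 t=10ms outcome=F: state=CLOSED
  event#5 t=12ms outcome=S: state=CLOSED
  event#6 t=16ms outcome=S: state=CLOSED
  event#7 t=18ms outcome=S: state=CLOSED
  event#8 t=22ms outcome=S: state=CLOSED
  event#9 t=24ms outcome=S: state=CLOSED
  event#10 t=26ms outcome=F: state=CLOSED
  event#11 t=29ms outcome=F: state=CLOSED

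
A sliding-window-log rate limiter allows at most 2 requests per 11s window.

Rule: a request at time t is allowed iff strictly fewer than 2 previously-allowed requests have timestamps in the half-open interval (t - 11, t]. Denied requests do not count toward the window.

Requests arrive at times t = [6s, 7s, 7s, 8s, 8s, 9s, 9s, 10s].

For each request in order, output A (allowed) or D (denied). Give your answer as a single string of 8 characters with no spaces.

Answer: AADDDDDD

Derivation:
Tracking allowed requests in the window:
  req#1 t=6s: ALLOW
  req#2 t=7s: ALLOW
  req#3 t=7s: DENY
  req#4 t=8s: DENY
  req#5 t=8s: DENY
  req#6 t=9s: DENY
  req#7 t=9s: DENY
  req#8 t=10s: DENY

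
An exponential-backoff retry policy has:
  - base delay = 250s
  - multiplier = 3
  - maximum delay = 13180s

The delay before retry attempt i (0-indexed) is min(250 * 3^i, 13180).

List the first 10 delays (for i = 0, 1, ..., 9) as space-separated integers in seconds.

Answer: 250 750 2250 6750 13180 13180 13180 13180 13180 13180

Derivation:
Computing each delay:
  i=0: min(250*3^0, 13180) = 250
  i=1: min(250*3^1, 13180) = 750
  i=2: min(250*3^2, 13180) = 2250
  i=3: min(250*3^3, 13180) = 6750
  i=4: min(250*3^4, 13180) = 13180
  i=5: min(250*3^5, 13180) = 13180
  i=6: min(250*3^6, 13180) = 13180
  i=7: min(250*3^7, 13180) = 13180
  i=8: min(250*3^8, 13180) = 13180
  i=9: min(250*3^9, 13180) = 13180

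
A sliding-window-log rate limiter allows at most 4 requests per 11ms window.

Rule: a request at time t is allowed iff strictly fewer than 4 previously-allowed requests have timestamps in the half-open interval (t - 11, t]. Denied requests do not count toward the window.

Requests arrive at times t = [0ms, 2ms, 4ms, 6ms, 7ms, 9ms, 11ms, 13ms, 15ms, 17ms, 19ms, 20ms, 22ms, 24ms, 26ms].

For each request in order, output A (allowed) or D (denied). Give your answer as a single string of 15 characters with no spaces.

Tracking allowed requests in the window:
  req#1 t=0ms: ALLOW
  req#2 t=2ms: ALLOW
  req#3 t=4ms: ALLOW
  req#4 t=6ms: ALLOW
  req#5 t=7ms: DENY
  req#6 t=9ms: DENY
  req#7 t=11ms: ALLOW
  req#8 t=13ms: ALLOW
  req#9 t=15ms: ALLOW
  req#10 t=17ms: ALLOW
  req#11 t=19ms: DENY
  req#12 t=20ms: DENY
  req#13 t=22ms: ALLOW
  req#14 t=24ms: ALLOW
  req#15 t=26ms: ALLOW

Answer: AAAADDAAAADDAAA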